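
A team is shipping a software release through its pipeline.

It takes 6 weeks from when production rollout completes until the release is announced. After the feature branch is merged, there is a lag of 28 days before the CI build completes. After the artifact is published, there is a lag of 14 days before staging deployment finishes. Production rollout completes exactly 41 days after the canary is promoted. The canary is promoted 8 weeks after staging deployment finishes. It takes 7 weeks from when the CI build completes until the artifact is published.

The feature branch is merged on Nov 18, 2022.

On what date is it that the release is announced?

Jul 6, 2023

The feature branch is merged: Nov 18, 2022.
The CI build completes: Nov 18, 2022 + 28 days = Dec 16, 2022.
The artifact is published: Dec 16, 2022 + 7 weeks = Feb 3, 2023.
Staging deployment finishes: Feb 3, 2023 + 14 days = Feb 17, 2023.
The canary is promoted: Feb 17, 2023 + 8 weeks = Apr 14, 2023.
Production rollout completes: Apr 14, 2023 + 41 days = May 25, 2023.
The release is announced: May 25, 2023 + 6 weeks = Jul 6, 2023.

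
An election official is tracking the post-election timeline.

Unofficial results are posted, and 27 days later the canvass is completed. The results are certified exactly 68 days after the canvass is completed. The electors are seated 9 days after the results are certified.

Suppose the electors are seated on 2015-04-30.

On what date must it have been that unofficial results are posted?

2015-01-16

The electors are seated: Apr 30, 2015.
The results are certified: Apr 30, 2015 − 9 days = Apr 21, 2015.
The canvass is completed: Apr 21, 2015 − 68 days = Feb 12, 2015.
Unofficial results are posted: Feb 12, 2015 − 27 days = Jan 16, 2015.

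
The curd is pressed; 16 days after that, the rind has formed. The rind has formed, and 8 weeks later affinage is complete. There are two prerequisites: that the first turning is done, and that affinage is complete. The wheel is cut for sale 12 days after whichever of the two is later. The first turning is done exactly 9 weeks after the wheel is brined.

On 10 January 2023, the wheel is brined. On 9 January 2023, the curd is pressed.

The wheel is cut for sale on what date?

The wheel is brined: Jan 10, 2023.
The first turning is done: Jan 10, 2023 + 9 weeks = Mar 14, 2023.
The curd is pressed: Jan 9, 2023.
The rind has formed: Jan 9, 2023 + 16 days = Jan 25, 2023.
Affinage is complete: Jan 25, 2023 + 8 weeks = Mar 22, 2023.
Both prerequisites met — the first turning is done (Mar 14, 2023), affinage is complete (Mar 22, 2023); the later is Mar 22, 2023.
The wheel is cut for sale: Mar 22, 2023 + 12 days = Apr 3, 2023.

3 April 2023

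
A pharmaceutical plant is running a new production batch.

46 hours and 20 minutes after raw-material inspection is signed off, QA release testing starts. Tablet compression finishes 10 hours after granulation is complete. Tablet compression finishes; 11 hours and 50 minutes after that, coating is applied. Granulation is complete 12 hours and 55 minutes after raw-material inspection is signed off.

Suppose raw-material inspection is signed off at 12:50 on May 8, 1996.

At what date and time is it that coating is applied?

Raw-material inspection is signed off: 12:50 May 8, 1996.
Granulation is complete: 12:50 May 8, 1996 + 12h55m = 01:45 May 9, 1996.
Tablet compression finishes: 01:45 May 9, 1996 + 10h = 11:45 May 9, 1996.
Coating is applied: 11:45 May 9, 1996 + 11h50m = 23:35 May 9, 1996.

23:35 on May 9, 1996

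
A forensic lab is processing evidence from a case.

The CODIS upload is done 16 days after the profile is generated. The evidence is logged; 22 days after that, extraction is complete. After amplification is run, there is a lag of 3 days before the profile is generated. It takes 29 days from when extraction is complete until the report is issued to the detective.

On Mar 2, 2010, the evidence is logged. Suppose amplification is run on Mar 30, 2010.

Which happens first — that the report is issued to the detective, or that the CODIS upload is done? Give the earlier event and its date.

The evidence is logged: Mar 2, 2010.
Extraction is complete: Mar 2, 2010 + 22 days = Mar 24, 2010.
The report is issued to the detective: Mar 24, 2010 + 29 days = Apr 22, 2010.
Amplification is run: Mar 30, 2010.
The profile is generated: Mar 30, 2010 + 3 days = Apr 2, 2010.
The CODIS upload is done: Apr 2, 2010 + 16 days = Apr 18, 2010.
Comparing: the report is issued to the detective on Apr 22, 2010 vs the CODIS upload is done on Apr 18, 2010. Earlier: the CODIS upload is done.

The CODIS upload is done — Apr 18, 2010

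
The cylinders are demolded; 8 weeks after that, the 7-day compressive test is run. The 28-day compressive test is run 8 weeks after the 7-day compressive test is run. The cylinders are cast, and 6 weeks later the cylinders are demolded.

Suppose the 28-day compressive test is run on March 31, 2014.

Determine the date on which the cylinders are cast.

October 28, 2013

The 28-day compressive test is run: Mar 31, 2014.
The 7-day compressive test is run: Mar 31, 2014 − 8 weeks = Feb 3, 2014.
The cylinders are demolded: Feb 3, 2014 − 8 weeks = Dec 9, 2013.
The cylinders are cast: Dec 9, 2013 − 6 weeks = Oct 28, 2013.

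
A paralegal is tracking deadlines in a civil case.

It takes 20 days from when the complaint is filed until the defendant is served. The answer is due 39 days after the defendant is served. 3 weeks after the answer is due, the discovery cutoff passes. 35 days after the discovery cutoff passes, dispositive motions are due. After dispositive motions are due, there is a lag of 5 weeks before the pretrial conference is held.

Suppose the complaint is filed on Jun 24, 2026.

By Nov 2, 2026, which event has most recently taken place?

Dispositive motions are due

The complaint is filed: Jun 24, 2026.
The defendant is served: Jun 24, 2026 + 20 days = Jul 14, 2026.
The answer is due: Jul 14, 2026 + 39 days = Aug 22, 2026.
The discovery cutoff passes: Aug 22, 2026 + 3 weeks = Sep 12, 2026.
Dispositive motions are due: Sep 12, 2026 + 35 days = Oct 17, 2026.
The pretrial conference is held: Oct 17, 2026 + 5 weeks = Nov 21, 2026.
Nov 2, 2026 falls between when dispositive motions are due (Oct 17, 2026) and when the pretrial conference is held (Nov 21, 2026).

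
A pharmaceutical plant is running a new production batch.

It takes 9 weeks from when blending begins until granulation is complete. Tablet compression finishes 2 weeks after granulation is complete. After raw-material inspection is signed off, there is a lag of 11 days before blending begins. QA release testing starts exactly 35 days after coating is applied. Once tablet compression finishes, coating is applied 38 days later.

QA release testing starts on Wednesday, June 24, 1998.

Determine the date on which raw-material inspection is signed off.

QA release testing starts: Jun 24, 1998.
Coating is applied: Jun 24, 1998 − 35 days = May 20, 1998.
Tablet compression finishes: May 20, 1998 − 38 days = Apr 12, 1998.
Granulation is complete: Apr 12, 1998 − 2 weeks = Mar 29, 1998.
Blending begins: Mar 29, 1998 − 9 weeks = Jan 25, 1998.
Raw-material inspection is signed off: Jan 25, 1998 − 11 days = Jan 14, 1998.

Wednesday, January 14, 1998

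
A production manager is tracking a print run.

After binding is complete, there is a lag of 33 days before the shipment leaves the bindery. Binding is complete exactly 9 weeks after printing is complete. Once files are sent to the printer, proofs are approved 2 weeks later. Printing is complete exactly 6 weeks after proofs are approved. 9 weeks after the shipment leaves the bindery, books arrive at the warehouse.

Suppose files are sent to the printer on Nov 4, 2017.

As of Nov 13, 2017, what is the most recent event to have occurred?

Files are sent to the printer: Nov 4, 2017.
Proofs are approved: Nov 4, 2017 + 2 weeks = Nov 18, 2017.
Printing is complete: Nov 18, 2017 + 6 weeks = Dec 30, 2017.
Binding is complete: Dec 30, 2017 + 9 weeks = Mar 3, 2018.
The shipment leaves the bindery: Mar 3, 2018 + 33 days = Apr 5, 2018.
Books arrive at the warehouse: Apr 5, 2018 + 9 weeks = Jun 7, 2018.
Nov 13, 2017 falls between when files are sent to the printer (Nov 4, 2017) and when proofs are approved (Nov 18, 2017).

Files are sent to the printer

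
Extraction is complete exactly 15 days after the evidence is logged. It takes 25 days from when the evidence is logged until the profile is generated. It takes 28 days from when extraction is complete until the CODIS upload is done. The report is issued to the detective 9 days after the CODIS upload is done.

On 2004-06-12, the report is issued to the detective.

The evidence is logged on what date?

The report is issued to the detective: Jun 12, 2004.
The CODIS upload is done: Jun 12, 2004 − 9 days = Jun 3, 2004.
Extraction is complete: Jun 3, 2004 − 28 days = May 6, 2004.
The evidence is logged: May 6, 2004 − 15 days = Apr 21, 2004.

2004-04-21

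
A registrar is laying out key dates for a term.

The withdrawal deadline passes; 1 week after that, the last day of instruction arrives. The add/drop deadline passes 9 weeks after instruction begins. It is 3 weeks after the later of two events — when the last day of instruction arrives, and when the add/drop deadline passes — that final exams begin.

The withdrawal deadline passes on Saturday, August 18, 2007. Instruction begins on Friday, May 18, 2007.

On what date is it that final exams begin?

Saturday, September 15, 2007

The withdrawal deadline passes: Aug 18, 2007.
The last day of instruction arrives: Aug 18, 2007 + 1 week = Aug 25, 2007.
Instruction begins: May 18, 2007.
The add/drop deadline passes: May 18, 2007 + 9 weeks = Jul 20, 2007.
Both prerequisites met — the last day of instruction arrives (Aug 25, 2007), the add/drop deadline passes (Jul 20, 2007); the later is Aug 25, 2007.
Final exams begin: Aug 25, 2007 + 3 weeks = Sep 15, 2007.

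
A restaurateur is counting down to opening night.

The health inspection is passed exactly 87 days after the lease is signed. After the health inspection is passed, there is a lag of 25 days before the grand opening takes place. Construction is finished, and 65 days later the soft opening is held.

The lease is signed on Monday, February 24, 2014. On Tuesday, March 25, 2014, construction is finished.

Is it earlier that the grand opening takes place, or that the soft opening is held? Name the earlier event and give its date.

The soft opening is held — Thursday, May 29, 2014

The lease is signed: Feb 24, 2014.
The health inspection is passed: Feb 24, 2014 + 87 days = May 22, 2014.
The grand opening takes place: May 22, 2014 + 25 days = Jun 16, 2014.
Construction is finished: Mar 25, 2014.
The soft opening is held: Mar 25, 2014 + 65 days = May 29, 2014.
Comparing: the grand opening takes place on Jun 16, 2014 vs the soft opening is held on May 29, 2014. Earlier: the soft opening is held.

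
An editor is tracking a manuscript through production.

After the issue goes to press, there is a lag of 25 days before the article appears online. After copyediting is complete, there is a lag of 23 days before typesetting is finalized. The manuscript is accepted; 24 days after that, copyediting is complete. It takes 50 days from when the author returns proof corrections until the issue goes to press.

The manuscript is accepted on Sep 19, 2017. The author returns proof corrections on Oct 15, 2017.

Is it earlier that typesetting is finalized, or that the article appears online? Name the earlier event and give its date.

Typesetting is finalized — Nov 5, 2017

The manuscript is accepted: Sep 19, 2017.
Copyediting is complete: Sep 19, 2017 + 24 days = Oct 13, 2017.
Typesetting is finalized: Oct 13, 2017 + 23 days = Nov 5, 2017.
The author returns proof corrections: Oct 15, 2017.
The issue goes to press: Oct 15, 2017 + 50 days = Dec 4, 2017.
The article appears online: Dec 4, 2017 + 25 days = Dec 29, 2017.
Comparing: typesetting is finalized on Nov 5, 2017 vs the article appears online on Dec 29, 2017. Earlier: typesetting is finalized.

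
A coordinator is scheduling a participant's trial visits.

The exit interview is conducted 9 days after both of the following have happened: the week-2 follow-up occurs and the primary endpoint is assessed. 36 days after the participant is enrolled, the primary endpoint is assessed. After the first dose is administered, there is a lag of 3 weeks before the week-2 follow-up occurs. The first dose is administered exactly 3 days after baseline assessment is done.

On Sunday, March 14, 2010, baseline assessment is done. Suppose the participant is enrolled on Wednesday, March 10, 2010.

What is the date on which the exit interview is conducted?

Baseline assessment is done: Mar 14, 2010.
The first dose is administered: Mar 14, 2010 + 3 days = Mar 17, 2010.
The week-2 follow-up occurs: Mar 17, 2010 + 3 weeks = Apr 7, 2010.
The participant is enrolled: Mar 10, 2010.
The primary endpoint is assessed: Mar 10, 2010 + 36 days = Apr 15, 2010.
Both prerequisites met — the week-2 follow-up occurs (Apr 7, 2010), the primary endpoint is assessed (Apr 15, 2010); the later is Apr 15, 2010.
The exit interview is conducted: Apr 15, 2010 + 9 days = Apr 24, 2010.

Saturday, April 24, 2010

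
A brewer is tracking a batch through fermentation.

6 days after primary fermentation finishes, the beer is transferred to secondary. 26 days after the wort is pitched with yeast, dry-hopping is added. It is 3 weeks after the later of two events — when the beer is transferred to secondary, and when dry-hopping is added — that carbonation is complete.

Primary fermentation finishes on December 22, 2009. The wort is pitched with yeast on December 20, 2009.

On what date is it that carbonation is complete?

February 5, 2010

Primary fermentation finishes: Dec 22, 2009.
The beer is transferred to secondary: Dec 22, 2009 + 6 days = Dec 28, 2009.
The wort is pitched with yeast: Dec 20, 2009.
Dry-hopping is added: Dec 20, 2009 + 26 days = Jan 15, 2010.
Both prerequisites met — the beer is transferred to secondary (Dec 28, 2009), dry-hopping is added (Jan 15, 2010); the later is Jan 15, 2010.
Carbonation is complete: Jan 15, 2010 + 3 weeks = Feb 5, 2010.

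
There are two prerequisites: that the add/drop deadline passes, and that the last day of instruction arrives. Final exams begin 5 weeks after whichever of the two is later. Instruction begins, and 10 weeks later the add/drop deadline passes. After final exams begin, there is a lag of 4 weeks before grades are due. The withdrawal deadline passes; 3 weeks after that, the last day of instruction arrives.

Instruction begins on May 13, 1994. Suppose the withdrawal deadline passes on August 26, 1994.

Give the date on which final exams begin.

Instruction begins: May 13, 1994.
The add/drop deadline passes: May 13, 1994 + 10 weeks = Jul 22, 1994.
The withdrawal deadline passes: Aug 26, 1994.
The last day of instruction arrives: Aug 26, 1994 + 3 weeks = Sep 16, 1994.
Both prerequisites met — the add/drop deadline passes (Jul 22, 1994), the last day of instruction arrives (Sep 16, 1994); the later is Sep 16, 1994.
Final exams begin: Sep 16, 1994 + 5 weeks = Oct 21, 1994.

October 21, 1994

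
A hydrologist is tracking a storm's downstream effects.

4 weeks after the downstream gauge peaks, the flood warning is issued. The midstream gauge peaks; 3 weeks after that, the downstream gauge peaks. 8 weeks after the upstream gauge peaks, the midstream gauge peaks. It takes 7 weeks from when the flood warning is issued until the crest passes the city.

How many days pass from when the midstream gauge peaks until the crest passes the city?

98 days

Causal path: the midstream gauge peaks → the downstream gauge peaks → the flood warning is issued → the crest passes the city.
Total delay along the path: 3 + 4 + 7 weeks = 14 weeks = 98 days.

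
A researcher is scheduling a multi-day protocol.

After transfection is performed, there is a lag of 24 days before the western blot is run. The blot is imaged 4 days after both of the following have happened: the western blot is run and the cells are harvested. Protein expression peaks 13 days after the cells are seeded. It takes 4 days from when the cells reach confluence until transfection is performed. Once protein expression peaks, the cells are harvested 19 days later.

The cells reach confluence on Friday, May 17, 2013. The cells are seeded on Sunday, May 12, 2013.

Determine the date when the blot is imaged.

Tuesday, June 18, 2013

The cells reach confluence: May 17, 2013.
Transfection is performed: May 17, 2013 + 4 days = May 21, 2013.
The western blot is run: May 21, 2013 + 24 days = Jun 14, 2013.
The cells are seeded: May 12, 2013.
Protein expression peaks: May 12, 2013 + 13 days = May 25, 2013.
The cells are harvested: May 25, 2013 + 19 days = Jun 13, 2013.
Both prerequisites met — the western blot is run (Jun 14, 2013), the cells are harvested (Jun 13, 2013); the later is Jun 14, 2013.
The blot is imaged: Jun 14, 2013 + 4 days = Jun 18, 2013.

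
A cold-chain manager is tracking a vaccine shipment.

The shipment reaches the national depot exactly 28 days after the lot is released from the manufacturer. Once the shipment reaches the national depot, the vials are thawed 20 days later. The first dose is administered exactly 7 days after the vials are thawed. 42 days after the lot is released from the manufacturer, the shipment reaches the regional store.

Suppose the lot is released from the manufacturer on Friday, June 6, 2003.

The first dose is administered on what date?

The lot is released from the manufacturer: Jun 6, 2003.
The shipment reaches the national depot: Jun 6, 2003 + 28 days = Jul 4, 2003.
The vials are thawed: Jul 4, 2003 + 20 days = Jul 24, 2003.
The first dose is administered: Jul 24, 2003 + 7 days = Jul 31, 2003.

Thursday, July 31, 2003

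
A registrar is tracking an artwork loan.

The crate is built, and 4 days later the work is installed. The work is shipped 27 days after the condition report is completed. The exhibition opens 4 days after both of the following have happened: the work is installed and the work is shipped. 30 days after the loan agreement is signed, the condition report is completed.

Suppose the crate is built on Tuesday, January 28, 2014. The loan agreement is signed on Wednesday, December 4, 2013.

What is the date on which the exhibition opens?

Wednesday, February 5, 2014

The crate is built: Jan 28, 2014.
The work is installed: Jan 28, 2014 + 4 days = Feb 1, 2014.
The loan agreement is signed: Dec 4, 2013.
The condition report is completed: Dec 4, 2013 + 30 days = Jan 3, 2014.
The work is shipped: Jan 3, 2014 + 27 days = Jan 30, 2014.
Both prerequisites met — the work is installed (Feb 1, 2014), the work is shipped (Jan 30, 2014); the later is Feb 1, 2014.
The exhibition opens: Feb 1, 2014 + 4 days = Feb 5, 2014.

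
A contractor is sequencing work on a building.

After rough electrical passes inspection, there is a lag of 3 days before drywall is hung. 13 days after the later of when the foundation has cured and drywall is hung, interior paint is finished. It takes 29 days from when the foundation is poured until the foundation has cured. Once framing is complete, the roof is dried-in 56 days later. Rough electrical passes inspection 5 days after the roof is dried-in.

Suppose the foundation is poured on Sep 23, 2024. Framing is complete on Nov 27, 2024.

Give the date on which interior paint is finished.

Feb 12, 2025

The foundation is poured: Sep 23, 2024.
The foundation has cured: Sep 23, 2024 + 29 days = Oct 22, 2024.
Framing is complete: Nov 27, 2024.
The roof is dried-in: Nov 27, 2024 + 56 days = Jan 22, 2025.
Rough electrical passes inspection: Jan 22, 2025 + 5 days = Jan 27, 2025.
Drywall is hung: Jan 27, 2025 + 3 days = Jan 30, 2025.
Both prerequisites met — the foundation has cured (Oct 22, 2024), drywall is hung (Jan 30, 2025); the later is Jan 30, 2025.
Interior paint is finished: Jan 30, 2025 + 13 days = Feb 12, 2025.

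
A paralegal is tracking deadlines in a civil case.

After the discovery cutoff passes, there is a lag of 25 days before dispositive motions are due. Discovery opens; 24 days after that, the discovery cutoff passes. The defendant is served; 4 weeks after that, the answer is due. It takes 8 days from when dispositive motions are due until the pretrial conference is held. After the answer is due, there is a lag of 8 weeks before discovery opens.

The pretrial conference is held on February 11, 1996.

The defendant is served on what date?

September 23, 1995

The pretrial conference is held: Feb 11, 1996.
Dispositive motions are due: Feb 11, 1996 − 8 days = Feb 3, 1996.
The discovery cutoff passes: Feb 3, 1996 − 25 days = Jan 9, 1996.
Discovery opens: Jan 9, 1996 − 24 days = Dec 16, 1995.
The answer is due: Dec 16, 1995 − 8 weeks = Oct 21, 1995.
The defendant is served: Oct 21, 1995 − 4 weeks = Sep 23, 1995.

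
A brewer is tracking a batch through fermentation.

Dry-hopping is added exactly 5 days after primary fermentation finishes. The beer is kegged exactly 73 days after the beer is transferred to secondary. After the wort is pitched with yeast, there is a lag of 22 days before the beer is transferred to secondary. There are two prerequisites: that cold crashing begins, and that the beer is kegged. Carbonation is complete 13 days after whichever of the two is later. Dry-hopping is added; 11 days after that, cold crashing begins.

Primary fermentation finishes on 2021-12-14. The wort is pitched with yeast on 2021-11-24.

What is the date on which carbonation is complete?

2022-03-12

Primary fermentation finishes: Dec 14, 2021.
Dry-hopping is added: Dec 14, 2021 + 5 days = Dec 19, 2021.
Cold crashing begins: Dec 19, 2021 + 11 days = Dec 30, 2021.
The wort is pitched with yeast: Nov 24, 2021.
The beer is transferred to secondary: Nov 24, 2021 + 22 days = Dec 16, 2021.
The beer is kegged: Dec 16, 2021 + 73 days = Feb 27, 2022.
Both prerequisites met — cold crashing begins (Dec 30, 2021), the beer is kegged (Feb 27, 2022); the later is Feb 27, 2022.
Carbonation is complete: Feb 27, 2022 + 13 days = Mar 12, 2022.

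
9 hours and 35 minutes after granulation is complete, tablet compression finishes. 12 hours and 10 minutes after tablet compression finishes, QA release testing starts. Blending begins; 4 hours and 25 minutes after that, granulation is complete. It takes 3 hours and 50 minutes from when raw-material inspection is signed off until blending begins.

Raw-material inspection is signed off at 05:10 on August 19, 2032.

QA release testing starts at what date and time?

11:10 on August 20, 2032

Raw-material inspection is signed off: 05:10 Aug 19, 2032.
Blending begins: 05:10 Aug 19, 2032 + 3h50m = 09:00 Aug 19, 2032.
Granulation is complete: 09:00 Aug 19, 2032 + 4h25m = 13:25 Aug 19, 2032.
Tablet compression finishes: 13:25 Aug 19, 2032 + 9h35m = 23:00 Aug 19, 2032.
QA release testing starts: 23:00 Aug 19, 2032 + 12h10m = 11:10 Aug 20, 2032.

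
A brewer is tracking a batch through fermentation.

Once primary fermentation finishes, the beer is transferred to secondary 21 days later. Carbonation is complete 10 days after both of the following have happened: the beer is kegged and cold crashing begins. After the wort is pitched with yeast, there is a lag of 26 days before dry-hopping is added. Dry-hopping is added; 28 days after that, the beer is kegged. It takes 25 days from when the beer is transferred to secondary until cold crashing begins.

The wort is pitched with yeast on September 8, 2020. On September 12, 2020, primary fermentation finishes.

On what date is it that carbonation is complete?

November 11, 2020

The wort is pitched with yeast: Sep 8, 2020.
Dry-hopping is added: Sep 8, 2020 + 26 days = Oct 4, 2020.
The beer is kegged: Oct 4, 2020 + 28 days = Nov 1, 2020.
Primary fermentation finishes: Sep 12, 2020.
The beer is transferred to secondary: Sep 12, 2020 + 21 days = Oct 3, 2020.
Cold crashing begins: Oct 3, 2020 + 25 days = Oct 28, 2020.
Both prerequisites met — the beer is kegged (Nov 1, 2020), cold crashing begins (Oct 28, 2020); the later is Nov 1, 2020.
Carbonation is complete: Nov 1, 2020 + 10 days = Nov 11, 2020.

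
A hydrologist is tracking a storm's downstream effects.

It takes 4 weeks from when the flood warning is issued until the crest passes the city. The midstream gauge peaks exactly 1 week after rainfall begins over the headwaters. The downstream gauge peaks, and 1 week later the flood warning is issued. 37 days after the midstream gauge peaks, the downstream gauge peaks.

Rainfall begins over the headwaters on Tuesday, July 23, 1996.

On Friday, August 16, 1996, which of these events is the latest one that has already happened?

The midstream gauge peaks

Rainfall begins over the headwaters: Jul 23, 1996.
The midstream gauge peaks: Jul 23, 1996 + 1 week = Jul 30, 1996.
The downstream gauge peaks: Jul 30, 1996 + 37 days = Sep 5, 1996.
The flood warning is issued: Sep 5, 1996 + 1 week = Sep 12, 1996.
The crest passes the city: Sep 12, 1996 + 4 weeks = Oct 10, 1996.
Aug 16, 1996 falls between when the midstream gauge peaks (Jul 30, 1996) and when the downstream gauge peaks (Sep 5, 1996).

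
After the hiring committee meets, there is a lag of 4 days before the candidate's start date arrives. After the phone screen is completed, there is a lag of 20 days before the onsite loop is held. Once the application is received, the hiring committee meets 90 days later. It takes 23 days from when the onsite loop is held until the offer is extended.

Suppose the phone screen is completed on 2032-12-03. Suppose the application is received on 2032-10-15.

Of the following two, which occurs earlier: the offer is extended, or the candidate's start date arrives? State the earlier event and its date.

The offer is extended — 2033-01-15

The phone screen is completed: Dec 3, 2032.
The onsite loop is held: Dec 3, 2032 + 20 days = Dec 23, 2032.
The offer is extended: Dec 23, 2032 + 23 days = Jan 15, 2033.
The application is received: Oct 15, 2032.
The hiring committee meets: Oct 15, 2032 + 90 days = Jan 13, 2033.
The candidate's start date arrives: Jan 13, 2033 + 4 days = Jan 17, 2033.
Comparing: the offer is extended on Jan 15, 2033 vs the candidate's start date arrives on Jan 17, 2033. Earlier: the offer is extended.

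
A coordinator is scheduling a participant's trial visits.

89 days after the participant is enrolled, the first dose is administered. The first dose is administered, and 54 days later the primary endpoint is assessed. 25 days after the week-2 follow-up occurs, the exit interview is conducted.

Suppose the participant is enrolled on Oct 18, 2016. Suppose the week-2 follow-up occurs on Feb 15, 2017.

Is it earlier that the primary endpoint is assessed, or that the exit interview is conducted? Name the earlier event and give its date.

The participant is enrolled: Oct 18, 2016.
The first dose is administered: Oct 18, 2016 + 89 days = Jan 15, 2017.
The primary endpoint is assessed: Jan 15, 2017 + 54 days = Mar 10, 2017.
The week-2 follow-up occurs: Feb 15, 2017.
The exit interview is conducted: Feb 15, 2017 + 25 days = Mar 12, 2017.
Comparing: the primary endpoint is assessed on Mar 10, 2017 vs the exit interview is conducted on Mar 12, 2017. Earlier: the primary endpoint is assessed.

The primary endpoint is assessed — Mar 10, 2017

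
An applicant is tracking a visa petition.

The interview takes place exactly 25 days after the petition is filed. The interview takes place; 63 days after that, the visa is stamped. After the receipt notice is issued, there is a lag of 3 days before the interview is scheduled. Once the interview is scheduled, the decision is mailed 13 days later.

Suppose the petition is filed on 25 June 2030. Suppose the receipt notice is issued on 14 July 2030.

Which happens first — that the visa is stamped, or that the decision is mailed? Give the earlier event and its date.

The petition is filed: Jun 25, 2030.
The interview takes place: Jun 25, 2030 + 25 days = Jul 20, 2030.
The visa is stamped: Jul 20, 2030 + 63 days = Sep 21, 2030.
The receipt notice is issued: Jul 14, 2030.
The interview is scheduled: Jul 14, 2030 + 3 days = Jul 17, 2030.
The decision is mailed: Jul 17, 2030 + 13 days = Jul 30, 2030.
Comparing: the visa is stamped on Sep 21, 2030 vs the decision is mailed on Jul 30, 2030. Earlier: the decision is mailed.

The decision is mailed — 30 July 2030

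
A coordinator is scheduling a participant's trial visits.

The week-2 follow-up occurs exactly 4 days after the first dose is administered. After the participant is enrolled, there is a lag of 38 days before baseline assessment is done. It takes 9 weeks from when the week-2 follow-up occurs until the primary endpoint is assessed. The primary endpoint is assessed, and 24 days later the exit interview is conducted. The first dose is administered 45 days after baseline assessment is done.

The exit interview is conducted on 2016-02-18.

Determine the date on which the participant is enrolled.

The exit interview is conducted: Feb 18, 2016.
The primary endpoint is assessed: Feb 18, 2016 − 24 days = Jan 25, 2016.
The week-2 follow-up occurs: Jan 25, 2016 − 9 weeks = Nov 23, 2015.
The first dose is administered: Nov 23, 2015 − 4 days = Nov 19, 2015.
Baseline assessment is done: Nov 19, 2015 − 45 days = Oct 5, 2015.
The participant is enrolled: Oct 5, 2015 − 38 days = Aug 28, 2015.

2015-08-28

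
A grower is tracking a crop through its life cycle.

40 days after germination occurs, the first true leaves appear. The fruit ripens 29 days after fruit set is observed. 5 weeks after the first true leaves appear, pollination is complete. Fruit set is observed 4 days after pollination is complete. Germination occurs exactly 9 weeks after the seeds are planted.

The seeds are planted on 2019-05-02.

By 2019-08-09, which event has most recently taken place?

The seeds are planted: May 2, 2019.
Germination occurs: May 2, 2019 + 9 weeks = Jul 4, 2019.
The first true leaves appear: Jul 4, 2019 + 40 days = Aug 13, 2019.
Pollination is complete: Aug 13, 2019 + 5 weeks = Sep 17, 2019.
Fruit set is observed: Sep 17, 2019 + 4 days = Sep 21, 2019.
The fruit ripens: Sep 21, 2019 + 29 days = Oct 20, 2019.
Aug 9, 2019 falls between when germination occurs (Jul 4, 2019) and when the first true leaves appear (Aug 13, 2019).

Germination occurs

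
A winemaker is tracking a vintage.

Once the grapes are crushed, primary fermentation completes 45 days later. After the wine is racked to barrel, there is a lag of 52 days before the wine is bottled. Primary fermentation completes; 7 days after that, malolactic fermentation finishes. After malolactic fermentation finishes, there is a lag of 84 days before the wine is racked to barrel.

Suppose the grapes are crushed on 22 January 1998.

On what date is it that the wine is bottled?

The grapes are crushed: Jan 22, 1998.
Primary fermentation completes: Jan 22, 1998 + 45 days = Mar 8, 1998.
Malolactic fermentation finishes: Mar 8, 1998 + 7 days = Mar 15, 1998.
The wine is racked to barrel: Mar 15, 1998 + 84 days = Jun 7, 1998.
The wine is bottled: Jun 7, 1998 + 52 days = Jul 29, 1998.

29 July 1998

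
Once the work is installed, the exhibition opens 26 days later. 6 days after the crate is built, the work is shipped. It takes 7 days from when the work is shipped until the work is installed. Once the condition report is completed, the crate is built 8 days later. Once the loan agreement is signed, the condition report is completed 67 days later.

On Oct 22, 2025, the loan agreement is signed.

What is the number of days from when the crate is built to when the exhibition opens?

Causal path: the crate is built → the work is shipped → the work is installed → the exhibition opens.
Total delay along the path: 6 + 7 + 26 = 39 days.

39 days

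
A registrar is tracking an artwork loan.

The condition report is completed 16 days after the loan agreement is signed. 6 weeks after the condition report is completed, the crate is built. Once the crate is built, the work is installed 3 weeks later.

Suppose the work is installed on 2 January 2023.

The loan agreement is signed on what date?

15 October 2022

The work is installed: Jan 2, 2023.
The crate is built: Jan 2, 2023 − 3 weeks = Dec 12, 2022.
The condition report is completed: Dec 12, 2022 − 6 weeks = Oct 31, 2022.
The loan agreement is signed: Oct 31, 2022 − 16 days = Oct 15, 2022.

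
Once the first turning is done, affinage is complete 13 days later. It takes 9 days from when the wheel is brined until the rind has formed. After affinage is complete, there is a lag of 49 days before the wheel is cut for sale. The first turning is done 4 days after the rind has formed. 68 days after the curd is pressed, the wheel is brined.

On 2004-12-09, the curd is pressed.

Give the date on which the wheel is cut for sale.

The curd is pressed: Dec 9, 2004.
The wheel is brined: Dec 9, 2004 + 68 days = Feb 15, 2005.
The rind has formed: Feb 15, 2005 + 9 days = Feb 24, 2005.
The first turning is done: Feb 24, 2005 + 4 days = Feb 28, 2005.
Affinage is complete: Feb 28, 2005 + 13 days = Mar 13, 2005.
The wheel is cut for sale: Mar 13, 2005 + 49 days = May 1, 2005.

2005-05-01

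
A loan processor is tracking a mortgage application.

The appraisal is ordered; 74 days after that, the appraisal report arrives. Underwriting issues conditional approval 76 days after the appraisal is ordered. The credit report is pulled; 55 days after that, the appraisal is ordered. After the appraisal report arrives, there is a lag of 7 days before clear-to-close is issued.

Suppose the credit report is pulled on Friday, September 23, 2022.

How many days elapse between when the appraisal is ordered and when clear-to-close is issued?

81 days

Causal path: the appraisal is ordered → the appraisal report arrives → clear-to-close is issued.
Total delay along the path: 74 + 7 = 81 days.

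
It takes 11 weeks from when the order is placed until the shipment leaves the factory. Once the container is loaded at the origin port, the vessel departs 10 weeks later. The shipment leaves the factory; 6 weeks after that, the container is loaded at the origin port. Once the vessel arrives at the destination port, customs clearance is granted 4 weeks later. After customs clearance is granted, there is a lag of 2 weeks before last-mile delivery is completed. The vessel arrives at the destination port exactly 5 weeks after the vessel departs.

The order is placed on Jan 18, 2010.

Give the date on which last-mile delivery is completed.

The order is placed: Jan 18, 2010.
The shipment leaves the factory: Jan 18, 2010 + 11 weeks = Apr 5, 2010.
The container is loaded at the origin port: Apr 5, 2010 + 6 weeks = May 17, 2010.
The vessel departs: May 17, 2010 + 10 weeks = Jul 26, 2010.
The vessel arrives at the destination port: Jul 26, 2010 + 5 weeks = Aug 30, 2010.
Customs clearance is granted: Aug 30, 2010 + 4 weeks = Sep 27, 2010.
Last-mile delivery is completed: Sep 27, 2010 + 2 weeks = Oct 11, 2010.

Oct 11, 2010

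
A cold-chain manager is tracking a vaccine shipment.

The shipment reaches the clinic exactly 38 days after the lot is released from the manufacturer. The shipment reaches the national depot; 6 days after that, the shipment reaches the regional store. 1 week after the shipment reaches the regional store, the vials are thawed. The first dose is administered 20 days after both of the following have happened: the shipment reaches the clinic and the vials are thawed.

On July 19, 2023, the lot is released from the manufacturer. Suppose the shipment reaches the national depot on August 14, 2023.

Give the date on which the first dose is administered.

September 16, 2023

The lot is released from the manufacturer: Jul 19, 2023.
The shipment reaches the clinic: Jul 19, 2023 + 38 days = Aug 26, 2023.
The shipment reaches the national depot: Aug 14, 2023.
The shipment reaches the regional store: Aug 14, 2023 + 6 days = Aug 20, 2023.
The vials are thawed: Aug 20, 2023 + 1 week = Aug 27, 2023.
Both prerequisites met — the shipment reaches the clinic (Aug 26, 2023), the vials are thawed (Aug 27, 2023); the later is Aug 27, 2023.
The first dose is administered: Aug 27, 2023 + 20 days = Sep 16, 2023.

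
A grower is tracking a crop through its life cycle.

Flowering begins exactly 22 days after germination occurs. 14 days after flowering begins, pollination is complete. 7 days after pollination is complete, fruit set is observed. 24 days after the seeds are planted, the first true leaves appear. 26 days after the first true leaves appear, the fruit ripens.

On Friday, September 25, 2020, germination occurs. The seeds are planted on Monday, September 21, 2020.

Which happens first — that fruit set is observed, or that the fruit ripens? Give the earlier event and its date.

Fruit set is observed — Saturday, November 7, 2020

Germination occurs: Sep 25, 2020.
Flowering begins: Sep 25, 2020 + 22 days = Oct 17, 2020.
Pollination is complete: Oct 17, 2020 + 14 days = Oct 31, 2020.
Fruit set is observed: Oct 31, 2020 + 7 days = Nov 7, 2020.
The seeds are planted: Sep 21, 2020.
The first true leaves appear: Sep 21, 2020 + 24 days = Oct 15, 2020.
The fruit ripens: Oct 15, 2020 + 26 days = Nov 10, 2020.
Comparing: fruit set is observed on Nov 7, 2020 vs the fruit ripens on Nov 10, 2020. Earlier: fruit set is observed.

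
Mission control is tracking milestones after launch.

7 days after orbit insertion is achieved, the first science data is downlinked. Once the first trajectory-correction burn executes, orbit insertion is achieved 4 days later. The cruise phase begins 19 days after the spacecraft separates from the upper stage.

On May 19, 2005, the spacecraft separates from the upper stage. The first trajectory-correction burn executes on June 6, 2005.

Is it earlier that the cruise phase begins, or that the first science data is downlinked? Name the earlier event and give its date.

The cruise phase begins — June 7, 2005

The spacecraft separates from the upper stage: May 19, 2005.
The cruise phase begins: May 19, 2005 + 19 days = Jun 7, 2005.
The first trajectory-correction burn executes: Jun 6, 2005.
Orbit insertion is achieved: Jun 6, 2005 + 4 days = Jun 10, 2005.
The first science data is downlinked: Jun 10, 2005 + 7 days = Jun 17, 2005.
Comparing: the cruise phase begins on Jun 7, 2005 vs the first science data is downlinked on Jun 17, 2005. Earlier: the cruise phase begins.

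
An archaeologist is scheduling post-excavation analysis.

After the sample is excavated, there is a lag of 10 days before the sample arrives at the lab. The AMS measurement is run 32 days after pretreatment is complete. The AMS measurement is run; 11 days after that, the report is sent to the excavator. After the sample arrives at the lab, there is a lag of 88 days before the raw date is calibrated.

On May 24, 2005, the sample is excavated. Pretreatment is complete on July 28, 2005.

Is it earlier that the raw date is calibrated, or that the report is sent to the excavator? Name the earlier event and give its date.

The raw date is calibrated — August 30, 2005

The sample is excavated: May 24, 2005.
The sample arrives at the lab: May 24, 2005 + 10 days = Jun 3, 2005.
The raw date is calibrated: Jun 3, 2005 + 88 days = Aug 30, 2005.
Pretreatment is complete: Jul 28, 2005.
The AMS measurement is run: Jul 28, 2005 + 32 days = Aug 29, 2005.
The report is sent to the excavator: Aug 29, 2005 + 11 days = Sep 9, 2005.
Comparing: the raw date is calibrated on Aug 30, 2005 vs the report is sent to the excavator on Sep 9, 2005. Earlier: the raw date is calibrated.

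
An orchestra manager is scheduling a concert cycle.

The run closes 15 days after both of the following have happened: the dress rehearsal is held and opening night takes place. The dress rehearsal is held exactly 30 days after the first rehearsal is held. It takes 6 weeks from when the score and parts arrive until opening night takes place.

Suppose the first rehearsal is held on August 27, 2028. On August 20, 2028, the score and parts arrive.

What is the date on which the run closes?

The first rehearsal is held: Aug 27, 2028.
The dress rehearsal is held: Aug 27, 2028 + 30 days = Sep 26, 2028.
The score and parts arrive: Aug 20, 2028.
Opening night takes place: Aug 20, 2028 + 6 weeks = Oct 1, 2028.
Both prerequisites met — the dress rehearsal is held (Sep 26, 2028), opening night takes place (Oct 1, 2028); the later is Oct 1, 2028.
The run closes: Oct 1, 2028 + 15 days = Oct 16, 2028.

October 16, 2028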